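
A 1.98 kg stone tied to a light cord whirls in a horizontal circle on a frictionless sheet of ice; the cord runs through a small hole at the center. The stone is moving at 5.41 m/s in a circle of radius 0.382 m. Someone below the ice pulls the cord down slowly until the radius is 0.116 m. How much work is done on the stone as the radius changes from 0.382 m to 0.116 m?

Central (radial) force ⇒ zero torque about the center ⇒ m v r is constant.
v₂ = v₁ r₁ / r₂ = (5.41)(0.382) / (0.116) = 17.82 m/s.
W = ΔKE = ½m(v₂² − v₁²) = 285.2 J.

W ≈ 285 J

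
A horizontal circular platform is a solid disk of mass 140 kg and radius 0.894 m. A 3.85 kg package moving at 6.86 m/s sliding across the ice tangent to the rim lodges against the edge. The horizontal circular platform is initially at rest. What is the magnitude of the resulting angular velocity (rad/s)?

About the central axle the impulsive forces during the collision are internal, so angular momentum about that axis is conserved.
I_p = ½(140)(0.894)² = 55.95 kg·m². Taking the sense of the package's angular momentum as positive, L_{package} = m v R = (3.85)(6.86)(0.894) = 23.61 kg·m²/s.
L_i = 0 + 23.61 = 23.61 kg·m²/s.
After sticking, I_f = I_p + m R² = 55.95 + (3.85)(0.894)² = 59.02 kg·m².
ω_f = L_i / I_f = 23.61 / 59.02 = 0.4000 rad/s.

|ω_f| ≈ 0.400 rad/s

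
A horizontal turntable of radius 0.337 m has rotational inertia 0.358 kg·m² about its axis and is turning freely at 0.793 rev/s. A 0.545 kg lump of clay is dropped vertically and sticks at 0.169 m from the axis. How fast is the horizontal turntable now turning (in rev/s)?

No external torque acts about the axis; L_before = L_after.
Added inertia Σmr² = (0.545)(0.169)² = 0.01557 kg·m²; I_f = 0.3580 + 0.01557 = 0.3736 kg·m².
ω_f = I_p ω_i / I_f = (0.3580)(0.793) / 0.3736 = 0.7600 rev/s.

ω_f ≈ 0.760 rev/s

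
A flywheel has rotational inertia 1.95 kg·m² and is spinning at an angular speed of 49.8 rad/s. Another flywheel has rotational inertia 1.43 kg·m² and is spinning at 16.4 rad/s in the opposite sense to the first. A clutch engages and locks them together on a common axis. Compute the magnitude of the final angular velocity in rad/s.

|ω_f| ≈ 21.8 rad/s

The coupling torques are internal; angular momentum about the shared axis is conserved.
Taking A's sense as positive: L = (1.950)(49.8) − (1.430)(16.4) = 73.66 kg·m²·rad/s.
Combined I = 1.950 + 1.430 = 3.380 kg·m².
ω_f = L / I = 73.66 / 3.380 = 21.79 rad/s.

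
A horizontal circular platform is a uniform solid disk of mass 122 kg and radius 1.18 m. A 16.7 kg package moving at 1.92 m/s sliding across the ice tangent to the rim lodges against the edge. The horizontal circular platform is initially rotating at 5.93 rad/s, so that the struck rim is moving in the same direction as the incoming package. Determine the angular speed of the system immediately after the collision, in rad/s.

The axle reaction passes through the central axle and exerts no torque about it; angular momentum about the central axle is conserved through the impact.
I_p = ½(122)(1.18)² = 84.94 kg·m². Taking the sense of the package's angular momentum as positive, L_{package} = m v R = (16.7)(1.92)(1.18) = 37.84 kg·m²/s.
L_i = +I_p ω_p + m v R = +(84.94)(5.93) + 37.84 = 541.5 kg·m²/s.
After sticking, I_f = I_p + m R² = 84.94 + (16.7)(1.18)² = 108.2 kg·m².
ω_f = L_i / I_f = 541.5 / 108.2 = 5.005 rad/s.

|ω_f| ≈ 5.01 rad/s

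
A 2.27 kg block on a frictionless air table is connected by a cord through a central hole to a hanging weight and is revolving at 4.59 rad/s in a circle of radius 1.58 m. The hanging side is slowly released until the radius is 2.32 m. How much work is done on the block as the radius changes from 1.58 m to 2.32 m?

W ≈ -32.0 J

The constraining force is radial, so m r² ω about the center is conserved.
ω₂ = ω₁ (r₁/r₂)² = (4.59)(1.58/2.32)² = 2.129 rad/s.
W = ΔKE = ½m(v₂² − v₁²) = -32.01 J.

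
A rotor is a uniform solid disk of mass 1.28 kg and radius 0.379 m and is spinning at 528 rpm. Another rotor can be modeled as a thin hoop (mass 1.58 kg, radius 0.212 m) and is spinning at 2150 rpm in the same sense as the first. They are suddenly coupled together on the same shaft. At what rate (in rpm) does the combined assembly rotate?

|ω_f| ≈ 1230 rpm

The coupling torques are internal; angular momentum about the shared axis is conserved.
Moments of inertia: I_A = ½(1.28)(0.379)² = 0.09193 kg·m²; I_B = (1.58)(0.212)² = 0.07101 kg·m².
Taking A's sense as positive: L = (0.09193)(528) + (0.07101)(2150) = 201.2 kg·m²·rpm.
Combined I = 0.09193 + 0.07101 = 0.1629 kg·m².
ω_f = L / I = 201.2 / 0.1629 = 1235 rpm.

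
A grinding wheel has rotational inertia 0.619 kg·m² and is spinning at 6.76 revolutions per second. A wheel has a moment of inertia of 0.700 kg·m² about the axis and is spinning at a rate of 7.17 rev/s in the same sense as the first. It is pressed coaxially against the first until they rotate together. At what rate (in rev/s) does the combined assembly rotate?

|ω_f| ≈ 6.98 rev/s

The coupling torques are internal; angular momentum about the shared axis is conserved.
Taking A's sense as positive: L = (0.6190)(6.76) + (0.7000)(7.17) = 9.203 kg·m²·rev/s.
Combined I = 0.6190 + 0.7000 = 1.319 kg·m².
ω_f = L / I = 9.203 / 1.319 = 6.978 rev/s.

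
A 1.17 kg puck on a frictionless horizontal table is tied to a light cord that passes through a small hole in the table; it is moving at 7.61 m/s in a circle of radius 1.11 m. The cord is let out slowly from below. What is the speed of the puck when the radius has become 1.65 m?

v₂ ≈ 5.12 m/s

The only horizontal force on the mass is along the cord (radial), so it exerts no torque about the hole and angular momentum m v r is conserved.
v₂ = v₁ r₁ / r₂ = (7.61)(1.11) / (1.65) = 5.119 m/s.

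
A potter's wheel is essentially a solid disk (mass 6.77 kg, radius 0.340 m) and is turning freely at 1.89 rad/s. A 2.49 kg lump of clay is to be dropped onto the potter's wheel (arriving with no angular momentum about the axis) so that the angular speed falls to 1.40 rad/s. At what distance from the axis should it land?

r ≈ 0.235 m

The added mass arrives with no angular momentum about the axis, and any external torque about the axis is negligible, so the system's angular momentum is conserved.
I_p = ½(6.77)(0.340)² = 0.3913 kg·m².
I_p ω_i = (I_p + m r²) ω_f ⇒ m r² = I_p(ω_i/ω_f − 1) = 0.3913(1.89/1.40 − 1) = 0.1370 kg·m².
r = √(0.1370/2.49) = 0.2345 m.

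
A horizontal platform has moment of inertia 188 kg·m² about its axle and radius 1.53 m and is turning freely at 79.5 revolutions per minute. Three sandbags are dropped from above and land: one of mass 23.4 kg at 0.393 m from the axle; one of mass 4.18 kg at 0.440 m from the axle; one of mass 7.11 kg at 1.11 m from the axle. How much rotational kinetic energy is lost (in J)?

energy lost ≈ 427 J

The added mass arrives with no angular momentum about the axle, and any external torque about the axle is negligible, so the system's angular momentum is conserved.
Added inertia Σmr² = (23.4)(0.393)² + (4.18)(0.440)² + (7.11)(1.11)² = 13.18 kg·m²; I_f = 188.0 + 13.18 = 201.2 kg·m².
ω_f = I_p ω_i / I_f = (188.0)(79.5) / 201.2 = 74.29 rpm.
KE_i = ½(188.0)(8.325 rad/s)² = 6515 J; KE_f = ½(201.2)(7.780)² = 6088 J.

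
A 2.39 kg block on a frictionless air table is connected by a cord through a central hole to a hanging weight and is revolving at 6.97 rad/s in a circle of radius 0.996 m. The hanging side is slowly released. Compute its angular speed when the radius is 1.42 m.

No torque about the axis ⇒ m r₁² ω₁ = m r₂² ω₂.
ω₂ = ω₁ (r₁/r₂)² = (6.97)(0.996/1.42)² = 3.429 rad/s.

ω₂ ≈ 3.43 rad/s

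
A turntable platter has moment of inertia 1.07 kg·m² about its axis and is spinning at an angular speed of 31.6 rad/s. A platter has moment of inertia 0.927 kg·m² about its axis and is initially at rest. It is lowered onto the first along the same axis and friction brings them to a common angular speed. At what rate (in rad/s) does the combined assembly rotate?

The coupling torques are internal; angular momentum about the shared axis is conserved.
Taking A's sense as positive: L = (1.070)(31.6) = 33.81 kg·m²·rad/s.
Combined I = 1.070 + 0.9270 = 1.997 kg·m².
ω_f = L / I = 33.81 / 1.997 = 16.93 rad/s.

|ω_f| ≈ 16.9 rad/s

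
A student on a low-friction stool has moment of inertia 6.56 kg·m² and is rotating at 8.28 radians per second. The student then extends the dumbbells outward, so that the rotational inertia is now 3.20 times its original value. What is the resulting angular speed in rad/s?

ω₂ ≈ 2.59 rad/s

With no external torque about the axis, L is conserved: I₁ω₁ = I₂ω₂.
I₂ = 3.20 × 6.56 = 20.99 kg·m².
ω₂ = I₁ω₁ / I₂ = (6.560)(8.28 rad/s) / (20.99) = 2.587 rad/s.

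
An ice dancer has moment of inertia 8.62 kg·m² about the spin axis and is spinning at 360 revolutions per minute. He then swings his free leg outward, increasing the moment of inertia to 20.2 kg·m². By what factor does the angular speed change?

ω₂/ω₁ ≈ 0.427

With no external torque about the axis, L is conserved: I₁ω₁ = I₂ω₂.
ω₂/ω₁ = I₁/I₂ = 8.620 / 20.20 = 0.4267.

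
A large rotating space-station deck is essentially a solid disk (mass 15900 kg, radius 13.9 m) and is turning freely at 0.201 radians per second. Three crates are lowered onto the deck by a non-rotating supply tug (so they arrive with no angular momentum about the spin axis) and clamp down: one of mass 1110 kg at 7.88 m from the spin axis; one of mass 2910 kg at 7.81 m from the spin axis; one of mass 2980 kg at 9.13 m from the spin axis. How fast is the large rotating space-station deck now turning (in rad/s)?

No external torque acts about the spin axis; L_before = L_after.
I_p = ½(15900)(13.9)² = 1.536e+06 kg·m².
Added inertia Σmr² = (1110)(7.88)² + (2910)(7.81)² + (2980)(9.13)² = 4.948e+05 kg·m²; I_f = 1.536e+06 + 4.948e+05 = 2.031e+06 kg·m².
ω_f = I_p ω_i / I_f = (1.536e+06)(0.201) / 2.031e+06 = 0.1520 rad/s.

ω_f ≈ 0.152 rad/s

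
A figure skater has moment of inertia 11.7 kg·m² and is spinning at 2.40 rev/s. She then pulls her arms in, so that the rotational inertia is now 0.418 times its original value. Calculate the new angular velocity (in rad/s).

ω₂ ≈ 36.1 rad/s

With no external torque about the axis, L is conserved: I₁ω₁ = I₂ω₂.
I₂ = 0.418 × 11.7 = 4.891 kg·m².
ω₂ = I₁ω₁ / I₂ = (11.70)(2.40 rev/s) / (4.891) = 5.742 rev/s = 36.08 rad/s.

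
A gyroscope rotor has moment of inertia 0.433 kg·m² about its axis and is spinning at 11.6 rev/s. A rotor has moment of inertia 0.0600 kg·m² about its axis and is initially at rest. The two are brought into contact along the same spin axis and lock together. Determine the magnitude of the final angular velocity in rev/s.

No external torque acts about the common axis, so total angular momentum is conserved.
Taking A's sense as positive: L = (0.4330)(11.6) = 5.023 kg·m²·rev/s.
Combined I = 0.4330 + 0.06000 = 0.4930 kg·m².
ω_f = L / I = 5.023 / 0.4930 = 10.19 rev/s.

|ω_f| ≈ 10.2 rev/s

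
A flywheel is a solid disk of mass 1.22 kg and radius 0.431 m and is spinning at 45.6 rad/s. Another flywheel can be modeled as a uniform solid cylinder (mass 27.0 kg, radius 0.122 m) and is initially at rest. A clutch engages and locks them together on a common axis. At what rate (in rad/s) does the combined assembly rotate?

|ω_f| ≈ 16.4 rad/s

No external torque acts about the common axis, so total angular momentum is conserved.
Moments of inertia: I_A = ½(1.22)(0.431)² = 0.1133 kg·m²; I_B = ½(27.0)(0.122)² = 0.2009 kg·m².
Taking A's sense as positive: L = (0.1133)(45.6) = 5.167 kg·m²·rad/s.
Combined I = 0.1133 + 0.2009 = 0.3142 kg·m².
ω_f = L / I = 5.167 / 0.3142 = 16.44 rad/s.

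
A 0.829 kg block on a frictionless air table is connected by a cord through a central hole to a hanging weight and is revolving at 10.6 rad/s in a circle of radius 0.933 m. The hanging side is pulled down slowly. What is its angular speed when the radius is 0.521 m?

ω₂ ≈ 34.0 rad/s

The constraining force is radial, so m r² ω about the center is conserved.
ω₂ = ω₁ (r₁/r₂)² = (10.6)(0.933/0.521)² = 33.99 rad/s.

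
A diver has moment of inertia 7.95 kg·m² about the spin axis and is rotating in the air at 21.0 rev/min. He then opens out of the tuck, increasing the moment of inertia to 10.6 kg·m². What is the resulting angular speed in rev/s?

Angular momentum about the spin axis is conserved since the torque about it is zero.
ω₂ = I₁ω₁ / I₂ = (7.950)(21.0 rpm) / (10.60) = 15.75 rpm = 0.2625 rev/s.

ω₂ ≈ 0.263 rev/s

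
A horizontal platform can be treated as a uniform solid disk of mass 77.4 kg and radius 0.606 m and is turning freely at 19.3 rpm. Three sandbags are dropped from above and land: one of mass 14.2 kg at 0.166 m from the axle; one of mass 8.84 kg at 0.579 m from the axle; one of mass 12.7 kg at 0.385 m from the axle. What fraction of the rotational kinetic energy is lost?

No external torque acts about the axle; L_before = L_after.
I_p = ½(77.4)(0.606)² = 14.21 kg·m².
Added inertia Σmr² = (14.2)(0.166)² + (8.84)(0.579)² + (12.7)(0.385)² = 5.237 kg·m²; I_f = 14.21 + 5.237 = 19.45 kg·m².
ω_f = I_p ω_i / I_f = (14.21)(19.3) / 19.45 = 14.10 rpm.
KE_i = ½(14.21)(2.021 rad/s)² = 29.03 J; KE_f = ½(19.45)(1.477)² = 21.21 J.
Fraction lost = 0.2693.

fraction ≈ 0.269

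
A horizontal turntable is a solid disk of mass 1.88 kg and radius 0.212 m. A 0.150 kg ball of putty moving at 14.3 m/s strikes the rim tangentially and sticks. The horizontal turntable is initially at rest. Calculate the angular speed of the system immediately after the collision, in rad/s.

The axle reaction passes through the axle and exerts no torque about it; angular momentum about the axle is conserved through the impact.
I_p = ½(1.88)(0.212)² = 0.04225 kg·m². Taking the sense of the ball of putty's angular momentum as positive, L_{ball} = m v R = (0.150)(14.3)(0.212) = 0.4547 kg·m²/s.
L_i = 0 + 0.4547 = 0.4547 kg·m²/s.
After sticking, I_f = I_p + m R² = 0.04225 + (0.150)(0.212)² = 0.04899 kg·m².
ω_f = L_i / I_f = 0.4547 / 0.04899 = 9.282 rad/s.

|ω_f| ≈ 9.28 rad/s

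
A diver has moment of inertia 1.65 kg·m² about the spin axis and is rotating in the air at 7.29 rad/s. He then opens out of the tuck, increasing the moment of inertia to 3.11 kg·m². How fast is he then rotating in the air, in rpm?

ω₂ ≈ 36.9 rpm

With no external torque about the axis, L is conserved: I₁ω₁ = I₂ω₂.
ω₂ = I₁ω₁ / I₂ = (1.650)(7.29 rad/s) / (3.110) = 3.868 rad/s = 36.93 rpm.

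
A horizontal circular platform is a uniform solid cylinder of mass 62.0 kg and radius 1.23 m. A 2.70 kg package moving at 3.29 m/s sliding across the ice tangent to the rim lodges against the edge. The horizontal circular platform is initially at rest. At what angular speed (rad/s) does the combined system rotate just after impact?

The axle reaction passes through the central axle and exerts no torque about it; angular momentum about the central axle is conserved through the impact.
I_p = ½(62.0)(1.23)² = 46.90 kg·m². Taking the sense of the package's angular momentum as positive, L_{package} = m v R = (2.70)(3.29)(1.23) = 10.93 kg·m²/s.
L_i = 0 + 10.93 = 10.93 kg·m²/s.
After sticking, I_f = I_p + m R² = 46.90 + (2.70)(1.23)² = 50.98 kg·m².
ω_f = L_i / I_f = 10.93 / 50.98 = 0.2143 rad/s.

|ω_f| ≈ 0.214 rad/s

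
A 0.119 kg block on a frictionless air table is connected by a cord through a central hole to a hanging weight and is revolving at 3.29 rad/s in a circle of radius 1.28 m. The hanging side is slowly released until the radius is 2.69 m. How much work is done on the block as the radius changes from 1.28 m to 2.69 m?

No torque about the axis ⇒ m r₁² ω₁ = m r₂² ω₂.
ω₂ = ω₁ (r₁/r₂)² = (3.29)(1.28/2.69)² = 0.7449 rad/s.
W = ΔKE = ½m(v₂² − v₁²) = -0.8163 J.

W ≈ -0.816 J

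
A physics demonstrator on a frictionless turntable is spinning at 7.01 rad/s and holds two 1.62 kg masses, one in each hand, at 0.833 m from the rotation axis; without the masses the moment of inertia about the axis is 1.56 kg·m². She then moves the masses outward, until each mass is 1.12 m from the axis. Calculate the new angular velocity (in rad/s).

No external torque acts about the spin axis, so angular momentum is conserved.
I₁ = 1.56 + 2(1.62)(0.833)² = 3.808 kg·m²; I₂ = 1.56 + 2(1.62)(1.12)² = 5.624 kg·m².
ω₂ = I₁ω₁ / I₂ = (3.808)(7.01 rad/s) / (5.624) = 4.746 rad/s.

ω₂ ≈ 4.75 rad/s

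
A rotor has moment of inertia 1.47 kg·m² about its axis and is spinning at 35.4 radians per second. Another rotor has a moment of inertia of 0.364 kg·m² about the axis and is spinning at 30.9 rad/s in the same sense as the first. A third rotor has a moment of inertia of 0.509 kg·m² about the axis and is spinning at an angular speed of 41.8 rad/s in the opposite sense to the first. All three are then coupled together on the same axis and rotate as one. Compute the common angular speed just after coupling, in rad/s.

|ω_f| ≈ 17.9 rad/s

No external torque acts about the common axis, so total angular momentum is conserved.
Taking A's sense as positive: L = (1.470)(35.4) + (0.3640)(30.9) − (0.5090)(41.8) = 42.01 kg·m²·rad/s.
Combined I = 1.470 + 0.3640 + 0.5090 = 2.343 kg·m².
ω_f = L / I = 42.01 / 2.343 = 17.93 rad/s.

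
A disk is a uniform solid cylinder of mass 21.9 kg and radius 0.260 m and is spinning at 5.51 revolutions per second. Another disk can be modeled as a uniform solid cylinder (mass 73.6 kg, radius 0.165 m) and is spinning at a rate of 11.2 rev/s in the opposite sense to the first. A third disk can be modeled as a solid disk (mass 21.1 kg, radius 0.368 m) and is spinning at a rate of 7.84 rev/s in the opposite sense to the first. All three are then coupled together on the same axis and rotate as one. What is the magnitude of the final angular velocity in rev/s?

The coupling torques are internal; angular momentum about the shared axis is conserved.
Moments of inertia: I_A = ½(21.9)(0.260)² = 0.7402 kg·m²; I_B = ½(73.6)(0.165)² = 1.002 kg·m²; I_C = ½(21.1)(0.368)² = 1.429 kg·m².
Taking A's sense as positive: L = (0.7402)(5.51) − (1.002)(11.2) − (1.429)(7.84) = -18.34 kg·m²·rev/s.
Combined I = 0.7402 + 1.002 + 1.429 = 3.171 kg·m².
ω_f = L / I = -18.34 / 3.171 = -5.785 rev/s.

|ω_f| ≈ 5.79 rev/s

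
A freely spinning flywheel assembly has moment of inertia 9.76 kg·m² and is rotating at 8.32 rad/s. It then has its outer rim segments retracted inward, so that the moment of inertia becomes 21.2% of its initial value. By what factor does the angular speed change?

With no external torque about the axis, L is conserved: I₁ω₁ = I₂ω₂.
I₂ = 0.212 × 9.76 = 2.069 kg·m².
ω₂/ω₁ = I₁/I₂ = 9.760 / 2.069 = 4.717.

ω₂/ω₁ ≈ 4.72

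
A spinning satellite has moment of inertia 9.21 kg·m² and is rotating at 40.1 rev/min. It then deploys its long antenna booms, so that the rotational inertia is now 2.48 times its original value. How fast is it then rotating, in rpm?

No external torque acts about the spin axis, so angular momentum is conserved.
I₂ = 2.48 × 9.21 = 22.84 kg·m².
ω₂ = I₁ω₁ / I₂ = (9.210)(40.1 rpm) / (22.84) = 16.17 rpm.

ω₂ ≈ 16.2 rpm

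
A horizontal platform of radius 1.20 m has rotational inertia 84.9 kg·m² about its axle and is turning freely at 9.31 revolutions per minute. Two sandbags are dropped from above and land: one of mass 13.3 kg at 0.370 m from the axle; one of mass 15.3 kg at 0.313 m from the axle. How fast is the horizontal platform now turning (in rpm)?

No external torque acts about the axle; L_before = L_after.
Added inertia Σmr² = (13.3)(0.370)² + (15.3)(0.313)² = 3.320 kg·m²; I_f = 84.90 + 3.320 = 88.22 kg·m².
ω_f = I_p ω_i / I_f = (84.90)(9.31) / 88.22 = 8.960 rpm.

ω_f ≈ 8.96 rpm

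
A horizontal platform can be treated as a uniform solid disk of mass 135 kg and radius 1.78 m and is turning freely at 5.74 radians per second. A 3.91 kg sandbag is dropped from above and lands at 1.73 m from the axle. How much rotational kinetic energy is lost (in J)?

energy lost ≈ 183 J

The added mass arrives with no angular momentum about the axle, and any external torque about the axle is negligible, so the system's angular momentum is conserved.
I_p = ½(135)(1.78)² = 213.9 kg·m².
Added inertia Σmr² = (3.91)(1.73)² = 11.70 kg·m²; I_f = 213.9 + 11.70 = 225.6 kg·m².
ω_f = I_p ω_i / I_f = (213.9)(5.74) / 225.6 = 5.442 rad/s.
KE_i = ½(213.9)(5.740 rad/s)² = 3523 J; KE_f = ½(225.6)(5.442)² = 3340 J.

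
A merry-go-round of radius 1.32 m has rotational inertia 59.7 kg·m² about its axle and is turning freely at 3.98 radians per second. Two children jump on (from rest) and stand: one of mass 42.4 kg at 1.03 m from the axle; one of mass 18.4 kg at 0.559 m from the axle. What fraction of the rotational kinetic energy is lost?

No external torque acts about the axle; L_before = L_after.
Added inertia Σmr² = (42.4)(1.03)² + (18.4)(0.559)² = 50.73 kg·m²; I_f = 59.70 + 50.73 = 110.4 kg·m².
ω_f = I_p ω_i / I_f = (59.70)(3.98) / 110.4 = 2.152 rad/s.
KE_i = ½(59.70)(3.980 rad/s)² = 472.8 J; KE_f = ½(110.4)(2.152)² = 255.6 J.
Fraction lost = 0.4594.

fraction ≈ 0.459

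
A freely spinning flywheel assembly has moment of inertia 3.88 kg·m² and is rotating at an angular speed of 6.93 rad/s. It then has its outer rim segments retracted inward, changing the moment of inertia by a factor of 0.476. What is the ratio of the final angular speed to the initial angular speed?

No external torque acts about the spin axis, so angular momentum is conserved.
I₂ = 0.476 × 3.88 = 1.847 kg·m².
ω₂/ω₁ = I₁/I₂ = 3.880 / 1.847 = 2.101.

ω₂/ω₁ ≈ 2.10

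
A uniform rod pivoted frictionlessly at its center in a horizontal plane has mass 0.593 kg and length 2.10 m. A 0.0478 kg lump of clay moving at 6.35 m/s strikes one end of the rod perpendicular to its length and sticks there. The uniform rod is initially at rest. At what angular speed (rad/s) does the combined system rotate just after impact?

About the pivot the impulsive forces during the collision are internal, so angular momentum about that axis is conserved.
I_p = (1/12)(0.593)(2.10)² = 0.2179 kg·m². Taking the sense of the lump of clay's angular momentum as positive, L_{lump} = m v R = (0.0478)(6.35)(2.10/2) = 0.3187 kg·m²/s.
L_i = 0 + 0.3187 = 0.3187 kg·m²/s.
After sticking, I_f = I_p + m R² = 0.2179 + (0.0478)(2.10/2)² = 0.2706 kg·m².
ω_f = L_i / I_f = 0.3187 / 0.2706 = 1.178 rad/s.

|ω_f| ≈ 1.18 rad/s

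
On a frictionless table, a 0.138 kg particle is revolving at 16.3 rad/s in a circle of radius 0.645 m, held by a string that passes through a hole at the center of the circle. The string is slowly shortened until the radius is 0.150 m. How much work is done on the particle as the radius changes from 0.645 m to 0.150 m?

The constraining force is radial, so m r² ω about the center is conserved.
ω₂ = ω₁ (r₁/r₂)² = (16.3)(0.645/0.150)² = 301.4 rad/s.
W = ΔKE = ½m(v₂² − v₁²) = 133.4 J.

W ≈ 133 J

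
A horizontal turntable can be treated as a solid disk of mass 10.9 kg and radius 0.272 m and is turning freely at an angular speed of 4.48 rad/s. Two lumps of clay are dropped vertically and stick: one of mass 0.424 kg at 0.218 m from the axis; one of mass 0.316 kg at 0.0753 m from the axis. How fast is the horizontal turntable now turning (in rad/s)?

ω_f ≈ 4.25 rad/s

The added mass arrives with no angular momentum about the axis, and any external torque about the axis is negligible, so the system's angular momentum is conserved.
I_p = ½(10.9)(0.272)² = 0.4032 kg·m².
Added inertia Σmr² = (0.424)(0.218)² + (0.316)(0.0753)² = 0.02194 kg·m²; I_f = 0.4032 + 0.02194 = 0.4252 kg·m².
ω_f = I_p ω_i / I_f = (0.4032)(4.48) / 0.4252 = 4.249 rad/s.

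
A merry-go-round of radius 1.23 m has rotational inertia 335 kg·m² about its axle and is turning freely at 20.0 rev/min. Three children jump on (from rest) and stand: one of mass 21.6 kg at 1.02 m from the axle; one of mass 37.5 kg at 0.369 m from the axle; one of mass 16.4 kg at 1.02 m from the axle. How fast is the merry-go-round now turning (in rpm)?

ω_f ≈ 17.6 rpm

No external torque acts about the axle; L_before = L_after.
Added inertia Σmr² = (21.6)(1.02)² + (37.5)(0.369)² + (16.4)(1.02)² = 44.64 kg·m²; I_f = 335.0 + 44.64 = 379.6 kg·m².
ω_f = I_p ω_i / I_f = (335.0)(20.0) / 379.6 = 17.65 rpm.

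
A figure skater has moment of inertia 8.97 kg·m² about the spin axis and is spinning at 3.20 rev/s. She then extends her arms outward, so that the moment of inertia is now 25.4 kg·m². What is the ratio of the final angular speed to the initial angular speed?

ω₂/ω₁ ≈ 0.353

Angular momentum about the spin axis is conserved since the torque about it is zero.
ω₂/ω₁ = I₁/I₂ = 8.970 / 25.40 = 0.3531.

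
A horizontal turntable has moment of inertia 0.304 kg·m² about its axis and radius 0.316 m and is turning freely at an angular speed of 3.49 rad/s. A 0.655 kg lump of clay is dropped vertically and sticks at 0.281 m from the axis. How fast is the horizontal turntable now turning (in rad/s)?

ω_f ≈ 2.98 rad/s

No external torque acts about the axis; L_before = L_after.
Added inertia Σmr² = (0.655)(0.281)² = 0.05172 kg·m²; I_f = 0.3040 + 0.05172 = 0.3557 kg·m².
ω_f = I_p ω_i / I_f = (0.3040)(3.49) / 0.3557 = 2.983 rad/s.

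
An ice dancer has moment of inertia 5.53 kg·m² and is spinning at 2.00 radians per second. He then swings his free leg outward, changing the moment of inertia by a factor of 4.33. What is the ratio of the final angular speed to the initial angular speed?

Angular momentum about the spin axis is conserved since the torque about it is zero.
I₂ = 4.33 × 5.53 = 23.94 kg·m².
ω₂/ω₁ = I₁/I₂ = 5.530 / 23.94 = 0.2309.

ω₂/ω₁ ≈ 0.231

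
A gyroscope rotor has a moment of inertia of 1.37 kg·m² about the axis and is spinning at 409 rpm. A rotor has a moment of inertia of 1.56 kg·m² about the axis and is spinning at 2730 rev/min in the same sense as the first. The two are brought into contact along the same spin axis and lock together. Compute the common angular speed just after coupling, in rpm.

|ω_f| ≈ 1640 rpm

The coupling torques are internal; angular momentum about the shared axis is conserved.
Taking A's sense as positive: L = (1.370)(409) + (1.560)(2730) = 4819 kg·m²·rpm.
Combined I = 1.370 + 1.560 = 2.930 kg·m².
ω_f = L / I = 4819 / 2.930 = 1645 rpm.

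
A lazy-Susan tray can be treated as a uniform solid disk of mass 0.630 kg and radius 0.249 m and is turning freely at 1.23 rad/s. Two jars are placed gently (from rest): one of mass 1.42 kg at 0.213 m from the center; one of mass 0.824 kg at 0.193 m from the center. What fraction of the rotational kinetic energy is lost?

The added mass arrives with no angular momentum about the center, and any external torque about the center is negligible, so the system's angular momentum is conserved.
I_p = ½(0.630)(0.249)² = 0.01953 kg·m².
Added inertia Σmr² = (1.42)(0.213)² + (0.824)(0.193)² = 0.09512 kg·m²; I_f = 0.01953 + 0.09512 = 0.1146 kg·m².
ω_f = I_p ω_i / I_f = (0.01953)(1.23) / 0.1146 = 0.2095 rad/s.
KE_i = ½(0.01953)(1.230 rad/s)² = 0.01477 J; KE_f = ½(0.1146)(0.2095)² = 0.002517 J.
Fraction lost = 0.8296.

fraction ≈ 0.830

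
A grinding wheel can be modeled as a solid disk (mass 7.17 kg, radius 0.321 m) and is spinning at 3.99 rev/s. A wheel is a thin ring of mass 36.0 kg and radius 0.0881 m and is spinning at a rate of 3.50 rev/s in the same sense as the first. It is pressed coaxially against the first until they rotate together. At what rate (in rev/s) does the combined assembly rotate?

|ω_f| ≈ 3.78 rev/s

No external torque acts about the common axis, so total angular momentum is conserved.
Moments of inertia: I_A = ½(7.17)(0.321)² = 0.3694 kg·m²; I_B = (36.0)(0.0881)² = 0.2794 kg·m².
Taking A's sense as positive: L = (0.3694)(3.99) + (0.2794)(3.50) = 2.452 kg·m²·rev/s.
Combined I = 0.3694 + 0.2794 = 0.6488 kg·m².
ω_f = L / I = 2.452 / 0.6488 = 3.779 rev/s.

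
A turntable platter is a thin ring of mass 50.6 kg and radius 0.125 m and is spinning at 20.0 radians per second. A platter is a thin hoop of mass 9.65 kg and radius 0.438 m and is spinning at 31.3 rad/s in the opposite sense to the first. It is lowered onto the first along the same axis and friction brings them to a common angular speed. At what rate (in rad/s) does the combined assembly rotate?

No external torque acts about the common axis, so total angular momentum is conserved.
Moments of inertia: I_A = (50.6)(0.125)² = 0.7906 kg·m²; I_B = (9.65)(0.438)² = 1.851 kg·m².
Taking A's sense as positive: L = (0.7906)(20.0) − (1.851)(31.3) = -42.13 kg·m²·rad/s.
Combined I = 0.7906 + 1.851 = 2.642 kg·m².
ω_f = L / I = -42.13 / 2.642 = -15.95 rad/s.

|ω_f| ≈ 15.9 rad/s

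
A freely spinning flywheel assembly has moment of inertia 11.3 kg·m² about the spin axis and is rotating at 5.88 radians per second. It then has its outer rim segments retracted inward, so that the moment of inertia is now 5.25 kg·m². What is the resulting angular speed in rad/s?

ω₂ ≈ 12.7 rad/s

No external torque acts about the spin axis, so angular momentum is conserved.
ω₂ = I₁ω₁ / I₂ = (11.30)(5.88 rad/s) / (5.250) = 12.66 rad/s.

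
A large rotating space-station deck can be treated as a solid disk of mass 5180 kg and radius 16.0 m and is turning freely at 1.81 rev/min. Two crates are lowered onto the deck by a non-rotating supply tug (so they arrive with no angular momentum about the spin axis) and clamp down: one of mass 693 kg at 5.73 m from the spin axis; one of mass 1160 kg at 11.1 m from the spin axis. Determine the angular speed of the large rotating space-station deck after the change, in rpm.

ω_f ≈ 1.45 rpm

No external torque acts about the spin axis; L_before = L_after.
I_p = ½(5180)(16.0)² = 6.630e+05 kg·m².
Added inertia Σmr² = (693)(5.73)² + (1160)(11.1)² = 1.657e+05 kg·m²; I_f = 6.630e+05 + 1.657e+05 = 8.287e+05 kg·m².
ω_f = I_p ω_i / I_f = (6.630e+05)(1.81) / 8.287e+05 = 1.448 rpm.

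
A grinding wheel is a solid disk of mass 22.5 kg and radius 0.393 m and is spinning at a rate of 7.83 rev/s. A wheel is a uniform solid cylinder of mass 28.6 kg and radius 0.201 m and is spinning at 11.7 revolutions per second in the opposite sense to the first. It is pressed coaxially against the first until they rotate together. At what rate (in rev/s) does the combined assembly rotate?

The coupling torques are internal; angular momentum about the shared axis is conserved.
Moments of inertia: I_A = ½(22.5)(0.393)² = 1.738 kg·m²; I_B = ½(28.6)(0.201)² = 0.5777 kg·m².
Taking A's sense as positive: L = (1.738)(7.83) − (0.5777)(11.7) = 6.846 kg·m²·rev/s.
Combined I = 1.738 + 0.5777 = 2.315 kg·m².
ω_f = L / I = 6.846 / 2.315 = 2.957 rev/s.

|ω_f| ≈ 2.96 rev/s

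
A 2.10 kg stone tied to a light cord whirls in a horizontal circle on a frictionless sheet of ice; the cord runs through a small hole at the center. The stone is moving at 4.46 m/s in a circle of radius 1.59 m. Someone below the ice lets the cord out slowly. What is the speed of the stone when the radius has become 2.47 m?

v₂ ≈ 2.87 m/s

Central (radial) force ⇒ zero torque about the center ⇒ m v r is constant.
v₂ = v₁ r₁ / r₂ = (4.46)(1.59) / (2.47) = 2.871 m/s.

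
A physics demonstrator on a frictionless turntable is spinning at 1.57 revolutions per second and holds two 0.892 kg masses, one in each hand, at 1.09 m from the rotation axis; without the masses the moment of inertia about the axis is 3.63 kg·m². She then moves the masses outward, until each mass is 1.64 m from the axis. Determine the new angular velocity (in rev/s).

With no external torque about the axis, L is conserved: I₁ω₁ = I₂ω₂.
I₁ = 3.63 + 2(0.892)(1.09)² = 5.750 kg·m²; I₂ = 3.63 + 2(0.892)(1.64)² = 8.428 kg·m².
ω₂ = I₁ω₁ / I₂ = (5.750)(1.57 rev/s) / (8.428) = 1.071 rev/s.

ω₂ ≈ 1.07 rev/s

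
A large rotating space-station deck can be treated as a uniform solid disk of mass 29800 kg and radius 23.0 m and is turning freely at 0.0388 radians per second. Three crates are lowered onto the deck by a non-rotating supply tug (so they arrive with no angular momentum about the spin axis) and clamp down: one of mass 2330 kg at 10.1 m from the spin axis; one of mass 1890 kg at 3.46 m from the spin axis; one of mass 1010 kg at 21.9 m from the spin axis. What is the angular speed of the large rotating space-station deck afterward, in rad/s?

No external torque acts about the spin axis; L_before = L_after.
I_p = ½(29800)(23.0)² = 7.882e+06 kg·m².
Added inertia Σmr² = (2330)(10.1)² + (1890)(3.46)² + (1010)(21.9)² = 7.447e+05 kg·m²; I_f = 7.882e+06 + 7.447e+05 = 8.627e+06 kg·m².
ω_f = I_p ω_i / I_f = (7.882e+06)(0.0388) / 8.627e+06 = 0.03545 rad/s.

ω_f ≈ 0.0355 rad/s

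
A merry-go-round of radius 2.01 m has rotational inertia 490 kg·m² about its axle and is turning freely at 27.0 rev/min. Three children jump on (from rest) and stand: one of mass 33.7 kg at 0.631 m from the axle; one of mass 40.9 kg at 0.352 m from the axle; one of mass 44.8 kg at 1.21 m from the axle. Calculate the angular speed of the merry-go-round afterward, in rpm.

The added mass arrives with no angular momentum about the axle, and any external torque about the axle is negligible, so the system's angular momentum is conserved.
Added inertia Σmr² = (33.7)(0.631)² + (40.9)(0.352)² + (44.8)(1.21)² = 84.08 kg·m²; I_f = 490.0 + 84.08 = 574.1 kg·m².
ω_f = I_p ω_i / I_f = (490.0)(27.0) / 574.1 = 23.05 rpm.

ω_f ≈ 23.0 rpm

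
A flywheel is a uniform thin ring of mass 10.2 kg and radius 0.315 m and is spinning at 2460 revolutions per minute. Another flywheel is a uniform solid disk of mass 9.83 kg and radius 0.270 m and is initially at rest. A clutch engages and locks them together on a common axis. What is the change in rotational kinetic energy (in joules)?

ΔKE ≈ -8780 J

The coupling torques are internal; angular momentum about the shared axis is conserved.
Moments of inertia: I_A = (10.2)(0.315)² = 1.012 kg·m²; I_B = ½(9.83)(0.270)² = 0.3583 kg·m².
Taking A's sense as positive: L = (1.012)(2460) = 2490 kg·m²·rpm.
Combined I = 1.012 + 0.3583 = 1.370 kg·m².
ω_f = L / I = 2490 / 1.370 = 1817 rpm.
KE_i = ½ΣIω² = 33580 J; KE_f = ½(1.370)(190.3)² = 24800 J.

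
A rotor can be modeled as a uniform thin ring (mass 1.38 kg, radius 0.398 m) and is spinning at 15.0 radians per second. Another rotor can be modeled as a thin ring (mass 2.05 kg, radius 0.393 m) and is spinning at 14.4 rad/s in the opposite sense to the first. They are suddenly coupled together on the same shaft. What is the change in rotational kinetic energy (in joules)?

The coupling torques are internal; angular momentum about the shared axis is conserved.
Moments of inertia: I_A = (1.38)(0.398)² = 0.2186 kg·m²; I_B = (2.05)(0.393)² = 0.3166 kg·m².
Taking A's sense as positive: L = (0.2186)(15.0) − (0.3166)(14.4) = -1.280 kg·m²·rad/s.
Combined I = 0.2186 + 0.3166 = 0.5352 kg·m².
ω_f = L / I = -1.280 / 0.5352 = -2.392 rad/s.
KE_i = ½ΣIω² = 57.42 J; KE_f = ½(0.5352)(2.392)² = 1.531 J.

ΔKE ≈ -55.9 J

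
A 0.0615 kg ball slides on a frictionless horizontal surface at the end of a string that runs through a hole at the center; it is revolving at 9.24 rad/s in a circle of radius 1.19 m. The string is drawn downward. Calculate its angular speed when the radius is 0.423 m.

ω₂ ≈ 73.1 rad/s

No torque about the axis ⇒ m r₁² ω₁ = m r₂² ω₂.
ω₂ = ω₁ (r₁/r₂)² = (9.24)(1.19/0.423)² = 73.13 rad/s.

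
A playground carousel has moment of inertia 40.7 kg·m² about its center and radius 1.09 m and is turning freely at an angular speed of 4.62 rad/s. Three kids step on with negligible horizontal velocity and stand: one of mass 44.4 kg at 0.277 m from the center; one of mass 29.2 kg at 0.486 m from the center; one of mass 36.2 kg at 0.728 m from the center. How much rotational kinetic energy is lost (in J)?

energy lost ≈ 182 J

The added mass arrives with no angular momentum about the center, and any external torque about the center is negligible, so the system's angular momentum is conserved.
Added inertia Σmr² = (44.4)(0.277)² + (29.2)(0.486)² + (36.2)(0.728)² = 29.49 kg·m²; I_f = 40.70 + 29.49 = 70.19 kg·m².
ω_f = I_p ω_i / I_f = (40.70)(4.62) / 70.19 = 2.679 rad/s.
KE_i = ½(40.70)(4.620 rad/s)² = 434.4 J; KE_f = ½(70.19)(2.679)² = 251.9 J.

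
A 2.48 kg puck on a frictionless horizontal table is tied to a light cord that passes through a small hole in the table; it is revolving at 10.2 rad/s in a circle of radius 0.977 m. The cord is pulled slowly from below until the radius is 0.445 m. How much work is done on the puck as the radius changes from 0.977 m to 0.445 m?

No torque about the axis ⇒ m r₁² ω₁ = m r₂² ω₂.
ω₂ = ω₁ (r₁/r₂)² = (10.2)(0.977/0.445)² = 49.17 rad/s.
W = ΔKE = ½m(v₂² − v₁²) = 470.4 J.

W ≈ 470 J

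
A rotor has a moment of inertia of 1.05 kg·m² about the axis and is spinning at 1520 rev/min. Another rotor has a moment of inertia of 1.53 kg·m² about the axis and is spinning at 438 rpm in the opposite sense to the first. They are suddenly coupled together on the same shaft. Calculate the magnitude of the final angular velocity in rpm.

No external torque acts about the common axis, so total angular momentum is conserved.
Taking A's sense as positive: L = (1.050)(1520) − (1.530)(438) = 925.9 kg·m²·rpm.
Combined I = 1.050 + 1.530 = 2.580 kg·m².
ω_f = L / I = 925.9 / 2.580 = 358.9 rpm.

|ω_f| ≈ 359 rpm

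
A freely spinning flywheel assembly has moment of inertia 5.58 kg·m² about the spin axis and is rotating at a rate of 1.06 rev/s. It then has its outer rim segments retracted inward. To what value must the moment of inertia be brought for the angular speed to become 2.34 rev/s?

I₂ ≈ 2.53 kg·m²

No external torque acts about the spin axis, so angular momentum is conserved.
I₂ = I₁ω₁ / ω₂ = (5.58)(1.06) / (2.34) = 2.528 kg·m².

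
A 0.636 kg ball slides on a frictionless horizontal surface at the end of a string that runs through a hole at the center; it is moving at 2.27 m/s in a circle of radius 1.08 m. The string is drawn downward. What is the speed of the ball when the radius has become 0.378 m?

The only horizontal force on the mass is along the cord (radial), so it exerts no torque about the hole and angular momentum m v r is conserved.
v₂ = v₁ r₁ / r₂ = (2.27)(1.08) / (0.378) = 6.486 m/s.

v₂ ≈ 6.49 m/s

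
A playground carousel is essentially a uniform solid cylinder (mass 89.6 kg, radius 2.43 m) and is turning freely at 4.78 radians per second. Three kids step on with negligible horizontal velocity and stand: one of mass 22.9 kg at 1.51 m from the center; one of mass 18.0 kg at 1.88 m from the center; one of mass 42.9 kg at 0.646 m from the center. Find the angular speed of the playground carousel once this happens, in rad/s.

ω_f ≈ 3.17 rad/s

No external torque acts about the center; L_before = L_after.
I_p = ½(89.6)(2.43)² = 264.5 kg·m².
Added inertia Σmr² = (22.9)(1.51)² + (18.0)(1.88)² + (42.9)(0.646)² = 133.7 kg·m²; I_f = 264.5 + 133.7 = 398.3 kg·m².
ω_f = I_p ω_i / I_f = (264.5)(4.78) / 398.3 = 3.175 rad/s.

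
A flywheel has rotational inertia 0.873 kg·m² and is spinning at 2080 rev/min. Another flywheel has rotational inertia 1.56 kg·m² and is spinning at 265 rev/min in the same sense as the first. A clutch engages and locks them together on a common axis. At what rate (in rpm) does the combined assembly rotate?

The coupling torques are internal; angular momentum about the shared axis is conserved.
Taking A's sense as positive: L = (0.8730)(2080) + (1.560)(265) = 2229 kg·m²·rpm.
Combined I = 0.8730 + 1.560 = 2.433 kg·m².
ω_f = L / I = 2229 / 2.433 = 916.3 rpm.

|ω_f| ≈ 916 rpm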